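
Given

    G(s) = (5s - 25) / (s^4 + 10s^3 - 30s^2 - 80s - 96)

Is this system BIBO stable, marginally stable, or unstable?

unstable

The denominator s^4 + 10s^3 - 30s^2 - 80s - 96 factors as (s^2 + 2s + 2)(s - 4)(s + 12), giving poles at s = -1 + j, -1 - j, 4, -12.
Since the pole(s) at s = 4 lie in the right half-plane, the system is unstable.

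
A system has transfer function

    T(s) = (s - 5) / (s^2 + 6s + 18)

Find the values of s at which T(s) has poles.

s = -3 ± 3j

The poles are the roots of the denominator s^2 + 6s + 18 = 0.
Using the quadratic formula: s = (-6 ± √(-36))/2 = -3 ± 3j.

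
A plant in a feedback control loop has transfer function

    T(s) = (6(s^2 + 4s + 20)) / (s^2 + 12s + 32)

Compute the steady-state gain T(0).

Set s = 0: T(0) = (120) / (32) = 15/4.

T(0) = 15/4 ≈ 3.750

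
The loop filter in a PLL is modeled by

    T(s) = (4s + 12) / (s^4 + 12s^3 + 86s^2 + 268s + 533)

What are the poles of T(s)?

The poles are the roots of the denominator s^4 + 12s^3 + 86s^2 + 268s + 533 = 0.
No real roots exist; factor into two real quadratics: (s^2 + 4s + 13)(s^2 + 8s + 41) = 0.
Each quadratic gives a conjugate pair via the quadratic formula.

s = -2 + 3j, -2 - 3j, -4 + 5j, -4 - 5j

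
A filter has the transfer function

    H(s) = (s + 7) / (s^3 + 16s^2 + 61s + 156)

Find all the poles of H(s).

s = -2 + 3j, -2 - 3j, -12

The poles are the roots of the denominator s^3 + 16s^2 + 61s + 156 = 0.
Trying s = -12: the polynomial evaluates to 0, so (s + 12) is a factor.
Dividing out leaves s^2 + 4s + 13 = 0.
The quadratic formula then gives s = -2 ± 3j.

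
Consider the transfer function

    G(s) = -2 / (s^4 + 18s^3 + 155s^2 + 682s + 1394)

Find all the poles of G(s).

The poles are the roots of the denominator s^4 + 18s^3 + 155s^2 + 682s + 1394 = 0.
No real roots exist; factor into two real quadratics: (s^2 + 8s + 41)(s^2 + 10s + 34) = 0.
Each quadratic gives a conjugate pair via the quadratic formula.

s = -4 + 5j, -4 - 5j, -5 + 3j, -5 - 3j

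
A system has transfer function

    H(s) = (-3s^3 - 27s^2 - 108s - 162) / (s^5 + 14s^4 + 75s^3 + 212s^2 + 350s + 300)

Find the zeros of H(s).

s = -3 + 3j, -3 - 3j, -3

Set the numerator to zero: -3s^3 - 27s^2 - 108s - 162 = 0, i.e. -3·(s^3 + 9s^2 + 36s + 54) = 0.
Factoring: (s^2 + 6s + 18)(s + 3) = 0.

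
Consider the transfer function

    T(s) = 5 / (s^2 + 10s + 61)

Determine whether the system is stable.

stable

The poles can be read from the denominator factors: s = -5 ± 6j.
Since all poles lie strictly in the left half-plane, the system is stable.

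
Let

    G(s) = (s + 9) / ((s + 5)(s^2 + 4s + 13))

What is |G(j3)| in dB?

Substitute s = j3: numerator = 9 + j3, denominator = -16 + j72.
|G(j3)| = |9 + j3| / |-16 + j72| = 9.4868 / 73.756 ≈ 0.1286.
In decibels: 20·log₁₀(0.1286) ≈ -17.8 dB.

|G(j3)|_dB ≈ -17.8 dB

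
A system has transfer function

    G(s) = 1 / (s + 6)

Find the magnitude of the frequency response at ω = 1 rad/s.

|G(j1)| ≈ 0.1644

Substitute s = j1: numerator = 1, denominator = 6 + j1.
|G(j1)| = |1| / |6 + j1| = 1 / 6.0828 ≈ 0.1644.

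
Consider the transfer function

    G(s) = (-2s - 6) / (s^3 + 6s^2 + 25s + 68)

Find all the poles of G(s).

s = -1 + 4j, -1 - 4j, -4

The poles are the roots of the denominator s^3 + 6s^2 + 25s + 68 = 0.
Trying s = -4: the polynomial evaluates to 0, so (s + 4) is a factor.
Dividing out leaves s^2 + 2s + 17 = 0.
The quadratic formula then gives s = -1 ± 4j.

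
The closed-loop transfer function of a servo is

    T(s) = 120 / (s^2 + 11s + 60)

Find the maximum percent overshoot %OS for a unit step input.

Comparing s^2 + 11s + 60 to s^2 + 2ζωₙs + ωₙ²: ωₙ = √60 ≈ 7.746 rad/s and ζ = 11/(2·√60) ≈ 0.7100.
%OS = 100·exp(−πζ/√(1−ζ²)) = 100·exp(−π·0.7100/√(1−0.7100²)) ≈ 4.21%.

%OS ≈ 4.21%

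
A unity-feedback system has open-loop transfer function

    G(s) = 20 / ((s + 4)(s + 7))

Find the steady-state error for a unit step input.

e_ss = 0.5833

G(s) has no poles at the origin.
This is a Type 0 system. Kp = lim_{s→0} G(s) = 20/28 = 5/7.
e_ss = 1/(1 + Kp) = 1/(1 + 5/7) = 7/12 ≈ 0.5833.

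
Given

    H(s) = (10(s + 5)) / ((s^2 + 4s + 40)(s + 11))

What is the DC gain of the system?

At s = 0 each factor (s + a) contributes a and each (s^2 + bs + c) contributes c.
H(0) = 10·(5) / ((40) · (11)) = 50/440 = 5/44.

H(0) = 5/44 ≈ 0.1136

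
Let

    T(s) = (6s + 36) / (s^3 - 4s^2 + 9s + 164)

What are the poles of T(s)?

The poles are the roots of the denominator s^3 - 4s^2 + 9s + 164 = 0.
Trying s = -4: the polynomial evaluates to 0, so (s + 4) is a factor.
Dividing out leaves s^2 - 8s + 41 = 0.
The quadratic formula then gives s = 4 ± 5j.

s = -4, 4 ± 5j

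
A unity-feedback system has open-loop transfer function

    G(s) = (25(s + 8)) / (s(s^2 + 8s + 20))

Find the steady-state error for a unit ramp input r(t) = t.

e_ss = 0.1000

G(s) has one pole at the origin.
This is a Type 1 system. Kv = lim_{s→0} s·G(s) = 200/20 = 10.
e_ss = 1/Kv = 1/(10) = 1/10 ≈ 0.1000.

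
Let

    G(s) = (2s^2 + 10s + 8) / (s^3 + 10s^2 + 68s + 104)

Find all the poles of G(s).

The poles are the roots of the denominator s^3 + 10s^2 + 68s + 104 = 0.
Trying s = -2: the polynomial evaluates to 0, so (s + 2) is a factor.
Dividing out leaves s^2 + 8s + 52 = 0.
The quadratic formula then gives s = -4 ± 6j.

s = -4 ± 6j, -2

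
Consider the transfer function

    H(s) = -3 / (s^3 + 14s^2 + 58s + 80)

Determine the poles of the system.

s = -3 ± j, -8

The poles are the roots of the denominator s^3 + 14s^2 + 58s + 80 = 0.
Trying s = -8: the polynomial evaluates to 0, so (s + 8) is a factor.
Dividing out leaves s^2 + 6s + 10 = 0.
The quadratic formula then gives s = -3 ± 1j.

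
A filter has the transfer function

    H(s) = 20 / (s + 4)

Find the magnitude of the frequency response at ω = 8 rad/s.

|H(j8)| ≈ 2.236

Substitute s = j8: numerator = 20, denominator = 4 + j8.
|H(j8)| = |20| / |4 + j8| = 20 / 8.9443 ≈ 2.236.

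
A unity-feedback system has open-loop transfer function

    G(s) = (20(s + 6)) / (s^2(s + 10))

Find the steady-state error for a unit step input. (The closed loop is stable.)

e_ss = 0

G(s) has 2 poles at the origin.
This is a Type 2 system; for a step input the steady-state error is zero.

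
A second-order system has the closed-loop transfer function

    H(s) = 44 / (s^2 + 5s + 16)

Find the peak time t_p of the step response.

t_p ≈ 1.006 s

Comparing s^2 + 5s + 16 to s^2 + 2ζωₙs + ωₙ²: ωₙ = 4 rad/s and ζ = 5/(2·4) = 0.625.
ζωₙ = 5/2 = 2.5, so ω_d = ωₙ√(1−ζ²) = √(ωₙ² − (ζωₙ)²) = √(16 − 2.5²) = √9.75 ≈ 3.122 rad/s.
t_p = π/ω_d = π/3.122 ≈ 1.006 s.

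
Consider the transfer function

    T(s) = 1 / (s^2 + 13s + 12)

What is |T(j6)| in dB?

Substitute s = j6: numerator = 1, denominator = -24 + j78.
|T(j6)| = |1| / |-24 + j78| = 1 / 81.609 ≈ 0.01225.
In decibels: 20·log₁₀(0.01225) ≈ -38.2 dB.

|T(j6)|_dB ≈ -38.2 dB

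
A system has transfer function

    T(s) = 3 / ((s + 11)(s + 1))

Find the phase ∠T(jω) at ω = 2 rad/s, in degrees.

At s = j2: numerator = 3, denominator = 7 + j24.
∠T = ∠num − ∠den = 0° − (73.740°) = -73.74°.

∠T(j2) ≈ -73.74°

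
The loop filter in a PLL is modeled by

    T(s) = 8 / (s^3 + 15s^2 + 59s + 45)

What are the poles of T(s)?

s = -1, -9, -5

The poles are the roots of the denominator s^3 + 15s^2 + 59s + 45 = 0.
Trying s = -1: the polynomial evaluates to 0, so (s + 1) is a factor.
Dividing out leaves s^2 + 14s + 45 = 0.
Factoring the quadratic: (s + 9)(s + 5) = 0.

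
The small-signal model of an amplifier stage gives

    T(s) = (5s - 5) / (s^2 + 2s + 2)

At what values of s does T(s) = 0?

Set the numerator to zero: 5s - 5 = 0, i.e. 5·(s - 1) = 0.
So s = 1.

s = 1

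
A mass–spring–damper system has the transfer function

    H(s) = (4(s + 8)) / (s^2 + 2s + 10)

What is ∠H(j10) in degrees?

∠H(j10) ≈ -116.1°

At s = j10: numerator = 32 + j40, denominator = -90 + j20.
∠H = ∠num − ∠den = 51.340° − (167.47°) = -116.1°.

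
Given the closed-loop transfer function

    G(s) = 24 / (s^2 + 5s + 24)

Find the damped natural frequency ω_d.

ω_d ≈ 4.213 rad/s

Comparing s^2 + 5s + 24 to s^2 + 2ζωₙs + ωₙ²: ωₙ = √24 ≈ 4.899 rad/s and ζ = 5/(2·√24) ≈ 0.5103.
ζωₙ = 5/2 = 2.5, so ω_d = ωₙ√(1−ζ²) = √(ωₙ² − (ζωₙ)²) = √(24 − 2.5²) = √17.75 ≈ 4.213 rad/s.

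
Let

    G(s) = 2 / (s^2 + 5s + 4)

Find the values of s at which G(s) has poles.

s = -1, -4

The poles are the roots of the denominator s^2 + 5s + 4 = 0.
Factoring: (s + 1)(s + 4) = 0, so s = -1 and s = -4.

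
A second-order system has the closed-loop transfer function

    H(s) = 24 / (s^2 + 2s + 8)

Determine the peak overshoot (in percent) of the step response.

Comparing s^2 + 2s + 8 to s^2 + 2ζωₙs + ωₙ²: ωₙ = √8 ≈ 2.828 rad/s and ζ = 2/(2·√8) ≈ 0.3536.
%OS = 100·exp(−πζ/√(1−ζ²)) = 100·exp(−π·0.3536/√(1−0.3536²)) ≈ 30.5%.

%OS ≈ 30.5%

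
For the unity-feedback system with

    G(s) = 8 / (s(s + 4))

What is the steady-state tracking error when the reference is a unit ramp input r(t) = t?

e_ss = 0.5000

G(s) has one pole at the origin.
This is a Type 1 system. Kv = lim_{s→0} s·G(s) = 8/4 = 2.
e_ss = 1/Kv = 1/(2) = 1/2 ≈ 0.5000.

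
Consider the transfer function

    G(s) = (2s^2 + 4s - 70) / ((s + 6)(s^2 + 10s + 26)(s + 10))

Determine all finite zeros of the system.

s = -7, 5

Set the numerator to zero: 2s^2 + 4s - 70 = 0, i.e. 2·(s^2 + 2s - 35) = 0.
Factoring: (s + 7)(s - 5) = 0.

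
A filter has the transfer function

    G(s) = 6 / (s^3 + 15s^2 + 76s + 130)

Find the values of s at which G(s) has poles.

The poles are the roots of the denominator s^3 + 15s^2 + 76s + 130 = 0.
Trying s = -5: the polynomial evaluates to 0, so (s + 5) is a factor.
Dividing out leaves s^2 + 10s + 26 = 0.
The quadratic formula then gives s = -5 ± 1j.

s = -5 + j, -5 - j, -5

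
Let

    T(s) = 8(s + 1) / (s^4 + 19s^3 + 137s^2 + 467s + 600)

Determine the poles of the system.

The poles are the roots of the denominator s^4 + 19s^3 + 137s^2 + 467s + 600 = 0.
Trying s = -8: the polynomial evaluates to 0, so (s + 8) is a factor.
Dividing out leaves s^3 + 11s^2 + 49s + 75 = 0.
This factors further as (s^2 + 8s + 25)(s + 3) = 0.

s = -4 + 3j, -4 - 3j, -8, -3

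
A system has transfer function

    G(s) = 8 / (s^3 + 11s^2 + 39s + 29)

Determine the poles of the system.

s = -5 + 2j, -5 - 2j, -1

The poles are the roots of the denominator s^3 + 11s^2 + 39s + 29 = 0.
Trying s = -1: the polynomial evaluates to 0, so (s + 1) is a factor.
Dividing out leaves s^2 + 10s + 29 = 0.
The quadratic formula then gives s = -5 ± 2j.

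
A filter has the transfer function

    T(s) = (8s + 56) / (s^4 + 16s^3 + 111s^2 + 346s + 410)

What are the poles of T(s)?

s = -3 + j, -3 - j, -5 + 4j, -5 - 4j

The poles are the roots of the denominator s^4 + 16s^3 + 111s^2 + 346s + 410 = 0.
No real roots exist; factor into two real quadratics: (s^2 + 6s + 10)(s^2 + 10s + 41) = 0.
Each quadratic gives a conjugate pair via the quadratic formula.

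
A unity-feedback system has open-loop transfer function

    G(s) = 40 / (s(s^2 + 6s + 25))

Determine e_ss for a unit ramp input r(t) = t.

G(s) has one pole at the origin.
This is a Type 1 system. Kv = lim_{s→0} s·G(s) = 40/25 = 8/5.
e_ss = 1/Kv = 1/(8/5) = 5/8 ≈ 0.6250.

e_ss = 0.6250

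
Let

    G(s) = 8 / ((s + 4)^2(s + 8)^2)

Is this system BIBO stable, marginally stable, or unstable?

stable

The poles can be read from the denominator factors: s = -4, -8, -8, -4.
Since all poles lie strictly in the left half-plane, the system is stable.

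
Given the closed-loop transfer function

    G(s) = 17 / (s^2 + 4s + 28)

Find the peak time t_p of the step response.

Comparing s^2 + 4s + 28 to s^2 + 2ζωₙs + ωₙ²: ωₙ = √28 ≈ 5.292 rad/s and ζ = 4/(2·√28) ≈ 0.3780.
ζωₙ = 4/2 = 2, so ω_d = ωₙ√(1−ζ²) = √(ωₙ² − (ζωₙ)²) = √(28 − 2²) = √24 ≈ 4.899 rad/s.
t_p = π/ω_d = π/4.899 ≈ 0.6413 s.

t_p ≈ 0.6413 s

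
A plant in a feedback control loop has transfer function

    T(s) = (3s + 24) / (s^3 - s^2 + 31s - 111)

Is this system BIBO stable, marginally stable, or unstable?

The denominator s^3 - s^2 + 31s - 111 factors as (s^2 + 2s + 37)(s - 3), giving poles at s = -1 ± 6j, 3.
Since the pole(s) at s = 3 lie in the right half-plane, the system is unstable.

unstable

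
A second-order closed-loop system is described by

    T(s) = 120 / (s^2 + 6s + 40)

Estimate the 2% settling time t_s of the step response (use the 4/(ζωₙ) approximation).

t_s ≈ 1.333 s

Comparing s^2 + 6s + 40 to s^2 + 2ζωₙs + ωₙ²: ωₙ = √40 ≈ 6.325 rad/s and ζ = 6/(2·√40) ≈ 0.4743.
ζωₙ = 6/2 = 3, so t_s ≈ 4/(ζωₙ) = 4/3 ≈ 1.333 s.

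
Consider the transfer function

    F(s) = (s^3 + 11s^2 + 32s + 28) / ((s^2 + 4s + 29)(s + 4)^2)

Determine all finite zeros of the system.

s = -2, -7, -2

Set the numerator to zero: s^3 + 11s^2 + 32s + 28 = 0.
Factoring: (s + 2)^2(s + 7) = 0.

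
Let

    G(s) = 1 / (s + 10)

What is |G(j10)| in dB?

Substitute s = j10: numerator = 1, denominator = 10 + j10.
|G(j10)| = |1| / |10 + j10| = 1 / 14.142 ≈ 0.07071.
In decibels: 20·log₁₀(0.07071) ≈ -23.0 dB.

|G(j10)|_dB ≈ -23.0 dB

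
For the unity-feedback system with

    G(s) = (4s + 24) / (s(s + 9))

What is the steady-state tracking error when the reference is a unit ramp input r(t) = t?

e_ss = 0.3750

G(s) has one pole at the origin.
This is a Type 1 system. Kv = lim_{s→0} s·G(s) = 24/9 = 8/3.
e_ss = 1/Kv = 1/(8/3) = 3/8 ≈ 0.3750.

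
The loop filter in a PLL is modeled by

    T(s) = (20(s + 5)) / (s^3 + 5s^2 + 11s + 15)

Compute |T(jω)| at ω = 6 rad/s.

Substitute s = j6: numerator = 100 + j120, denominator = -165 - j150.
|T(j6)| = |100 + j120| / |-165 - j150| = 156.20 / 222.99 ≈ 0.7005.

|T(j6)| ≈ 0.7005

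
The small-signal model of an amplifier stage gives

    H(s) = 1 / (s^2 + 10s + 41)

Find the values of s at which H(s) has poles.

s = -5 + 4j, -5 - 4j

The poles are the roots of the denominator s^2 + 10s + 41 = 0.
Using the quadratic formula: s = (-10 ± √(-64))/2 = -5 ± 4j.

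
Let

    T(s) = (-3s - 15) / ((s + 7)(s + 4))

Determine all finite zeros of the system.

Set the numerator to zero: -3s - 15 = 0, i.e. -3·(s + 5) = 0.
So s = -5.

s = -5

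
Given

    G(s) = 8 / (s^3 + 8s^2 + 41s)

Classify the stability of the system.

The denominator s^3 + 8s^2 + 41s factors as s(s^2 + 8s + 41), giving poles at s = 0, -4 + 5j, -4 - 5j.
Since the simple pole(s) at s = 0 lie on the jω-axis with none in the right half-plane, the system is marginally stable.

marginally stable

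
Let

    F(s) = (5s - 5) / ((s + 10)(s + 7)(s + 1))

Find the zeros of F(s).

Set the numerator to zero: 5s - 5 = 0, i.e. 5·(s - 1) = 0.
So s = 1.

s = 1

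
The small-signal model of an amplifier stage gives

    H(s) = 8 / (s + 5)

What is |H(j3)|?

Substitute s = j3: numerator = 8, denominator = 5 + j3.
|H(j3)| = |8| / |5 + j3| = 8 / 5.8310 ≈ 1.372.

|H(j3)| ≈ 1.372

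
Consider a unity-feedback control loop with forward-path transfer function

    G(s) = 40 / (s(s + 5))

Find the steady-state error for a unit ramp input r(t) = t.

G(s) has one pole at the origin.
This is a Type 1 system. Kv = lim_{s→0} s·G(s) = 40/5 = 8.
e_ss = 1/Kv = 1/(8) = 1/8 ≈ 0.1250.

e_ss = 0.1250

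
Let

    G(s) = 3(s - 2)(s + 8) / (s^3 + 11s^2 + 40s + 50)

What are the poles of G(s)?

s = -3 ± j, -5

The poles are the roots of the denominator s^3 + 11s^2 + 40s + 50 = 0.
Trying s = -5: the polynomial evaluates to 0, so (s + 5) is a factor.
Dividing out leaves s^2 + 6s + 10 = 0.
The quadratic formula then gives s = -3 ± 1j.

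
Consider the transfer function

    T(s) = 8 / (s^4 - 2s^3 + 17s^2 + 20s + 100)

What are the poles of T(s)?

The poles are the roots of the denominator s^4 - 2s^3 + 17s^2 + 20s + 100 = 0.
No real roots exist; factor into two real quadratics: (s^2 - 4s + 20)(s^2 + 2s + 5) = 0.
Each quadratic gives a conjugate pair via the quadratic formula.

s = 2 + 4j, 2 - 4j, -1 + 2j, -1 - 2j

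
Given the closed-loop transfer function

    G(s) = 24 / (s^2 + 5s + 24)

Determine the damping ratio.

ζ ≈ 0.5103

Compare the denominator to the standard form s^2 + 2ζωₙs + ωₙ².
ωₙ² = 24, so ωₙ = √24 ≈ 4.899 rad/s.
2ζωₙ = 5, so ζ = 5/(2·√24) ≈ 0.5103.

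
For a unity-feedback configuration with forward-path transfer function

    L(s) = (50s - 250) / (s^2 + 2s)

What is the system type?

Type 1

Factor s from the denominator: s^2 + 2s = s·(s + 2).
There is 1 pole at the origin, so the system is Type 1.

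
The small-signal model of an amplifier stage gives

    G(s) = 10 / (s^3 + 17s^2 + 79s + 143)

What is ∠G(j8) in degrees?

∠G(j8) ≈ -172.8°

At s = j8: numerator = 10, denominator = -945 + j120.
∠G = ∠num − ∠den = 0° − (172.76°) = -172.8°.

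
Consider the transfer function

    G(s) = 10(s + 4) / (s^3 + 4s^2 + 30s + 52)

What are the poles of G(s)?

s = -1 ± 5j, -2

The poles are the roots of the denominator s^3 + 4s^2 + 30s + 52 = 0.
Trying s = -2: the polynomial evaluates to 0, so (s + 2) is a factor.
Dividing out leaves s^2 + 2s + 26 = 0.
The quadratic formula then gives s = -1 ± 5j.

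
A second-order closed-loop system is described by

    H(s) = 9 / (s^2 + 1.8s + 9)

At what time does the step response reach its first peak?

Comparing s^2 + 1.8s + 9 to s^2 + 2ζωₙs + ωₙ²: ωₙ = 3 rad/s and ζ = 1.8/(2·3) = 0.3.
ζωₙ = 1.8/2 = 0.9, so ω_d = ωₙ√(1−ζ²) = √(ωₙ² − (ζωₙ)²) = √(9 − 0.9²) = √8.19 ≈ 2.862 rad/s.
t_p = π/ω_d = π/2.862 ≈ 1.098 s.

t_p ≈ 1.098 s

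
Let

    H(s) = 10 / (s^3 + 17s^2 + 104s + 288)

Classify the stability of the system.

The denominator s^3 + 17s^2 + 104s + 288 factors as (s^2 + 8s + 32)(s + 9), giving poles at s = -4 + 4j, -4 - 4j, -9.
Since all poles lie strictly in the left half-plane, the system is stable.

stable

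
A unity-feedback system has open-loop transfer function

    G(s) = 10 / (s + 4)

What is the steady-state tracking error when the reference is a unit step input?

G(s) has no poles at the origin.
This is a Type 0 system. Kp = lim_{s→0} G(s) = 10/4 = 5/2.
e_ss = 1/(1 + Kp) = 1/(1 + 5/2) = 2/7 ≈ 0.2857.

e_ss = 0.2857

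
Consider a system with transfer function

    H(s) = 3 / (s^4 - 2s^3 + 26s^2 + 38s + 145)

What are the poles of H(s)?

The poles are the roots of the denominator s^4 - 2s^3 + 26s^2 + 38s + 145 = 0.
No real roots exist; factor into two real quadratics: (s^2 - 4s + 29)(s^2 + 2s + 5) = 0.
Each quadratic gives a conjugate pair via the quadratic formula.

s = 2 + 5j, 2 - 5j, -1 + 2j, -1 - 2j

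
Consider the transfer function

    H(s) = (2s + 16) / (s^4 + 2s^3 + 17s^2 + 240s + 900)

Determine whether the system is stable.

unstable

The denominator s^4 + 2s^3 + 17s^2 + 240s + 900 factors as (s^2 + 8s + 20)(s^2 - 6s + 45), giving poles at s = -4 + 2j, -4 - 2j, 3 + 6j, 3 - 6j.
Since the pole(s) at s = 3 ± 6j lie in the right half-plane, the system is unstable.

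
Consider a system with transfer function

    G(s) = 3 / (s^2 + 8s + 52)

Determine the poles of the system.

The poles are the roots of the denominator s^2 + 8s + 52 = 0.
Using the quadratic formula: s = (-8 ± √(-144))/2 = -4 ± 6j.

s = -4 ± 6j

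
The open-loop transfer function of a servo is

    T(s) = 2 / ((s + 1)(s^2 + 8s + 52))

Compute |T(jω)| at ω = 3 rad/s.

Substitute s = j3: numerator = 2, denominator = -29 + j153.
|T(j3)| = |2| / |-29 + j153| = 2 / 155.72 ≈ 0.01284.

|T(j3)| ≈ 0.01284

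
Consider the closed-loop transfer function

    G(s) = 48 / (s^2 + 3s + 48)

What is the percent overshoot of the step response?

%OS ≈ 49.8%

Comparing s^2 + 3s + 48 to s^2 + 2ζωₙs + ωₙ²: ωₙ = √48 ≈ 6.928 rad/s and ζ = 3/(2·√48) ≈ 0.2165.
%OS = 100·exp(−πζ/√(1−ζ²)) = 100·exp(−π·0.2165/√(1−0.2165²)) ≈ 49.8%.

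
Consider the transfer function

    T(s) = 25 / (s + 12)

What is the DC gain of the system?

At s = 0 each factor (s + a) contributes a and each (s^2 + bs + c) contributes c.
T(0) = 25·1 / ((12)) = 25/12 = 25/12.

T(0) = 25/12 ≈ 2.083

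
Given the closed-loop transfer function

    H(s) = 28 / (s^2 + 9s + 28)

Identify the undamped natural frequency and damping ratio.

ωₙ ≈ 5.292 rad/s, ζ ≈ 0.8504

Compare the denominator to the standard form s^2 + 2ζωₙs + ωₙ².
ωₙ² = 28, so ωₙ = √28 ≈ 5.292 rad/s.
2ζωₙ = 9, so ζ = 9/(2·√28) ≈ 0.8504.
With ζ = 0.8504 the response is underdamped.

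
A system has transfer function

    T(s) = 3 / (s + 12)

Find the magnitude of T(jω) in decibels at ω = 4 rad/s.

|T(j4)|_dB ≈ -12.5 dB

Substitute s = j4: numerator = 3, denominator = 12 + j4.
|T(j4)| = |3| / |12 + j4| = 3 / 12.649 ≈ 0.2372.
In decibels: 20·log₁₀(0.2372) ≈ -12.5 dB.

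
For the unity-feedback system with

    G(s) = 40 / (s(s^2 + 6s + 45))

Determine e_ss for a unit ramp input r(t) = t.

G(s) has one pole at the origin.
This is a Type 1 system. Kv = lim_{s→0} s·G(s) = 40/45 = 8/9.
e_ss = 1/Kv = 1/(8/9) = 9/8 ≈ 1.125.

e_ss = 1.125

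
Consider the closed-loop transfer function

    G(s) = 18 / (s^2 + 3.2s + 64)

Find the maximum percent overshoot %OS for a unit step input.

%OS ≈ 52.7%

Comparing s^2 + 3.2s + 64 to s^2 + 2ζωₙs + ωₙ²: ωₙ = 8 rad/s and ζ = 3.2/(2·8) = 0.2.
%OS = 100·exp(−πζ/√(1−ζ²)) = 100·exp(−π·0.2/√(1−0.2²)) ≈ 52.7%.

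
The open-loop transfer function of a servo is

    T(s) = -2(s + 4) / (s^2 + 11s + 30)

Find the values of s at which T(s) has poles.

s = -6, -5

The poles are the roots of the denominator s^2 + 11s + 30 = 0.
Factoring: (s + 6)(s + 5) = 0, so s = -6 and s = -5.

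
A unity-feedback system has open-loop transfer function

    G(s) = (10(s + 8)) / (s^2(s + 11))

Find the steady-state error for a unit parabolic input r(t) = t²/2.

G(s) has 2 poles at the origin.
This is a Type 2 system. Ka = lim_{s→0} s^2·G(s) = 80/11.
e_ss = 1/Ka = 1/(80/11) = 11/80 ≈ 0.1375.

e_ss = 0.1375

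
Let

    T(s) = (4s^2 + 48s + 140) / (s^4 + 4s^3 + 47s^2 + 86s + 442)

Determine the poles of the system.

The poles are the roots of the denominator s^4 + 4s^3 + 47s^2 + 86s + 442 = 0.
No real roots exist; factor into two real quadratics: (s^2 + 2s + 17)(s^2 + 2s + 26) = 0.
Each quadratic gives a conjugate pair via the quadratic formula.

s = -1 + 4j, -1 - 4j, -1 + 5j, -1 - 5j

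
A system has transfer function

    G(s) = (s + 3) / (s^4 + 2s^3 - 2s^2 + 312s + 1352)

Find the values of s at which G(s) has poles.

The poles are the roots of the denominator s^4 + 2s^3 - 2s^2 + 312s + 1352 = 0.
No real roots exist; factor into two real quadratics: (s^2 - 8s + 52)(s^2 + 10s + 26) = 0.
Each quadratic gives a conjugate pair via the quadratic formula.

s = 4 ± 6j, -5 ± j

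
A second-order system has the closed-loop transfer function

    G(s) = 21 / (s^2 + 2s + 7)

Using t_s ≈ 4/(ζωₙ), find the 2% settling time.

Comparing s^2 + 2s + 7 to s^2 + 2ζωₙs + ωₙ²: ωₙ = √7 ≈ 2.646 rad/s and ζ = 2/(2·√7) ≈ 0.3780.
ζωₙ = 2/2 = 1, so t_s ≈ 4/(ζωₙ) = 4/1 = 4 s.

t_s ≈ 4 s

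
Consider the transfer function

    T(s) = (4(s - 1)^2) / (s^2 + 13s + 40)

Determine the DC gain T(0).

Set s = 0: T(0) = (4) / (40) = 1/10.

T(0) = 1/10 ≈ 0.1000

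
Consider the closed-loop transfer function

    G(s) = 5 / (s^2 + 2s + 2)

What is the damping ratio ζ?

ζ ≈ 0.7071

Compare the denominator to the standard form s^2 + 2ζωₙs + ωₙ².
ωₙ² = 2, so ωₙ = √2 ≈ 1.414 rad/s.
2ζωₙ = 2, so ζ = 2/(2·√2) ≈ 0.7071.
With ζ = 0.7071 the response is underdamped.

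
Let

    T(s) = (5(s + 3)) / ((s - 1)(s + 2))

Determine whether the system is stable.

The poles can be read from the denominator factors: s = 1, -2.
Since the pole(s) at s = 1 lie in the right half-plane, the system is unstable.

unstable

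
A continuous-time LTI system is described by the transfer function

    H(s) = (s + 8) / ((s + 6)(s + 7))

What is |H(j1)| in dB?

Substitute s = j1: numerator = 8 + j1, denominator = 41 + j13.
|H(j1)| = |8 + j1| / |41 + j13| = 8.0623 / 43.012 ≈ 0.1874.
In decibels: 20·log₁₀(0.1874) ≈ -14.5 dB.

|H(j1)|_dB ≈ -14.5 dB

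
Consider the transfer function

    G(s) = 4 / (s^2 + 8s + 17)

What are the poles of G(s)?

s = -4 + j, -4 - j

The poles are the roots of the denominator s^2 + 8s + 17 = 0.
Using the quadratic formula: s = (-8 ± √(-4))/2 = -4 ± 1j.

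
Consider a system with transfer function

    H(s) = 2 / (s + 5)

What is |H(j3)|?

|H(j3)| ≈ 0.3430

Substitute s = j3: numerator = 2, denominator = 5 + j3.
|H(j3)| = |2| / |5 + j3| = 2 / 5.8310 ≈ 0.3430.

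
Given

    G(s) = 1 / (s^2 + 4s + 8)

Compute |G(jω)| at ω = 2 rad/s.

|G(j2)| ≈ 0.1118

Substitute s = j2: numerator = 1, denominator = 4 + j8.
|G(j2)| = |1| / |4 + j8| = 1 / 8.9443 ≈ 0.1118.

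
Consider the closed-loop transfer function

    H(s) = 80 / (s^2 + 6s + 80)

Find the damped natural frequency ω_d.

Comparing s^2 + 6s + 80 to s^2 + 2ζωₙs + ωₙ²: ωₙ = √80 ≈ 8.944 rad/s and ζ = 6/(2·√80) ≈ 0.3354.
ζωₙ = 6/2 = 3, so ω_d = ωₙ√(1−ζ²) = √(ωₙ² − (ζωₙ)²) = √(80 − 3²) = √71 ≈ 8.426 rad/s.

ω_d ≈ 8.426 rad/s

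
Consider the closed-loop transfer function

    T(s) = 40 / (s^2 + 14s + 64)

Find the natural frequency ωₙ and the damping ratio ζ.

Compare the denominator to the standard form s^2 + 2ζωₙs + ωₙ².
ωₙ² = 64, so ωₙ = 8 rad/s.
2ζωₙ = 14, so ζ = 14/(2·8) = 0.875.

ωₙ = 8 rad/s, ζ = 0.875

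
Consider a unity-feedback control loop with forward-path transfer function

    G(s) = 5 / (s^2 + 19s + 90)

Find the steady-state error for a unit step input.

G(s) has no poles at the origin.
This is a Type 0 system. Kp = lim_{s→0} G(s) = 5/90 = 1/18.
e_ss = 1/(1 + Kp) = 1/(1 + 1/18) = 18/19 ≈ 0.9474.

e_ss = 0.9474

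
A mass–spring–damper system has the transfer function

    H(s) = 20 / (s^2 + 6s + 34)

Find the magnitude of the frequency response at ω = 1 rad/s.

|H(j1)| ≈ 0.5963

Substitute s = j1: numerator = 20, denominator = 33 + j6.
|H(j1)| = |20| / |33 + j6| = 20 / 33.541 ≈ 0.5963.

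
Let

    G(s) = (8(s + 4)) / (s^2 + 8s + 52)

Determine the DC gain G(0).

At s = 0 each factor (s + a) contributes a and each (s^2 + bs + c) contributes c.
G(0) = 8·(4) / ((52)) = 32/52 = 8/13.

G(0) = 8/13 ≈ 0.6154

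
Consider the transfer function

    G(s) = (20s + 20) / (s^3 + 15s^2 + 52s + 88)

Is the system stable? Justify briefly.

The denominator s^3 + 15s^2 + 52s + 88 factors as (s^2 + 4s + 8)(s + 11), giving poles at s = -2 ± 2j, -11.
Since all poles lie strictly in the left half-plane, the system is stable.

stable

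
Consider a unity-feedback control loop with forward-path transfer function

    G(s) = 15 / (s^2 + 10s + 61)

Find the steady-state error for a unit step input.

e_ss = 0.8026

G(s) has no poles at the origin.
This is a Type 0 system. Kp = lim_{s→0} G(s) = 15/61.
e_ss = 1/(1 + Kp) = 1/(1 + 15/61) = 61/76 ≈ 0.8026.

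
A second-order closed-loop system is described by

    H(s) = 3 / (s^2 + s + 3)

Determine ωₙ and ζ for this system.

Compare the denominator to the standard form s^2 + 2ζωₙs + ωₙ².
ωₙ² = 3, so ωₙ = √3 ≈ 1.732 rad/s.
2ζωₙ = 1, so ζ = 1/(2·√3) ≈ 0.2887.
With ζ = 0.2887 the response is underdamped.

ωₙ ≈ 1.732 rad/s, ζ ≈ 0.2887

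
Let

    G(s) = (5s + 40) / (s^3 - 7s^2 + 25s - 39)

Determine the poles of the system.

s = 2 ± 3j, 3

The poles are the roots of the denominator s^3 - 7s^2 + 25s - 39 = 0.
Trying s = 3: the polynomial evaluates to 0, so (s - 3) is a factor.
Dividing out leaves s^2 - 4s + 13 = 0.
The quadratic formula then gives s = 2 ± 3j.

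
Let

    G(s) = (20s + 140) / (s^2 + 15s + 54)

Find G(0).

G(0) = 70/27 ≈ 2.593

Set s = 0: G(0) = (140) / (54) = 70/27.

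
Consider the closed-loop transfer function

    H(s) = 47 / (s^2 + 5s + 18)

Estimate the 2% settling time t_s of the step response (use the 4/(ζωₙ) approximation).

t_s ≈ 1.600 s

Comparing s^2 + 5s + 18 to s^2 + 2ζωₙs + ωₙ²: ωₙ = √18 ≈ 4.243 rad/s and ζ = 5/(2·√18) ≈ 0.5893.
ζωₙ = 5/2 = 2.5, so t_s ≈ 4/(ζωₙ) = 4/2.5 = 1.600 s.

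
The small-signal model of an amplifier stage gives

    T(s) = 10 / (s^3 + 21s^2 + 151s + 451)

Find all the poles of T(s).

The poles are the roots of the denominator s^3 + 21s^2 + 151s + 451 = 0.
Trying s = -11: the polynomial evaluates to 0, so (s + 11) is a factor.
Dividing out leaves s^2 + 10s + 41 = 0.
The quadratic formula then gives s = -5 ± 4j.

s = -5 + 4j, -5 - 4j, -11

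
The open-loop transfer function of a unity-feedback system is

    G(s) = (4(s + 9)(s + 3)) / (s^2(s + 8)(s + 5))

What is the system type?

Type 2

The denominator has 2 factors of s at the origin (free integrators), so this is a Type 2 system.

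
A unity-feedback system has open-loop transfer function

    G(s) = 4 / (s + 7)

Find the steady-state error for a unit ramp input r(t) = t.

e_ss = ∞

G(s) has no poles at the origin.
This is a Type 0 system; Kv = lim_{s→0} s·G(s) = 0, so the steady-state error for a ramp input is infinite.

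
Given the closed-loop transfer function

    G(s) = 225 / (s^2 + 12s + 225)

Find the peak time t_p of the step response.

t_p ≈ 0.2285 s

Comparing s^2 + 12s + 225 to s^2 + 2ζωₙs + ωₙ²: ωₙ = 15 rad/s and ζ = 12/(2·15) = 0.4.
ζωₙ = 12/2 = 6, so ω_d = ωₙ√(1−ζ²) = √(ωₙ² − (ζωₙ)²) = √(225 − 6²) = √189 ≈ 13.75 rad/s.
t_p = π/ω_d = π/13.75 ≈ 0.2285 s.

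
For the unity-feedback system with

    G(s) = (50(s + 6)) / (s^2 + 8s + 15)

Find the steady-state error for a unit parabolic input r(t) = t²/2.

G(s) has no poles at the origin.
This is a Type 0 system; Ka = lim_{s→0} s^2·G(s) = 0, so the steady-state error for a parabola input is infinite.

e_ss = ∞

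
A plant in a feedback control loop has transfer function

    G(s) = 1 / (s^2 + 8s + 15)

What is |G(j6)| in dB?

|G(j6)|_dB ≈ -34.4 dB

Substitute s = j6: numerator = 1, denominator = -21 + j48.
|G(j6)| = |1| / |-21 + j48| = 1 / 52.393 ≈ 0.01909.
In decibels: 20·log₁₀(0.01909) ≈ -34.4 dB.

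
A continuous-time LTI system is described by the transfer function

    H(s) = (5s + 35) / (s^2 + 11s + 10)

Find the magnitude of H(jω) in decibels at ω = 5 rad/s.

Substitute s = j5: numerator = 35 + j25, denominator = -15 + j55.
|H(j5)| = |35 + j25| / |-15 + j55| = 43.012 / 57.009 ≈ 0.7545.
In decibels: 20·log₁₀(0.7545) ≈ -2.45 dB.

|H(j5)|_dB ≈ -2.45 dB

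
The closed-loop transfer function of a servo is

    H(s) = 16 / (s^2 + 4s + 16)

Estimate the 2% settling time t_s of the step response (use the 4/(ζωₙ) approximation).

Comparing s^2 + 4s + 16 to s^2 + 2ζωₙs + ωₙ²: ωₙ = 4 rad/s and ζ = 4/(2·4) = 0.5.
ζωₙ = 4/2 = 2, so t_s ≈ 4/(ζωₙ) = 4/2 = 2 s.

t_s ≈ 2 s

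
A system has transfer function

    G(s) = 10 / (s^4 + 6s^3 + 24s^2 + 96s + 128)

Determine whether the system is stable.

The denominator s^4 + 6s^3 + 24s^2 + 96s + 128 factors as (s^2 + 16)(s + 2)(s + 4), giving poles at s = 4j, -4j, -2, -4.
Since the simple pole(s) at s = 4j, -4j lie on the jω-axis with none in the right half-plane, the system is marginally stable.

marginally stable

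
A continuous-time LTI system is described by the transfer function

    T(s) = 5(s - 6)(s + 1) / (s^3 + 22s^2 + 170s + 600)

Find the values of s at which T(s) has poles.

s = -5 + 5j, -5 - 5j, -12

The poles are the roots of the denominator s^3 + 22s^2 + 170s + 600 = 0.
Trying s = -12: the polynomial evaluates to 0, so (s + 12) is a factor.
Dividing out leaves s^2 + 10s + 50 = 0.
The quadratic formula then gives s = -5 ± 5j.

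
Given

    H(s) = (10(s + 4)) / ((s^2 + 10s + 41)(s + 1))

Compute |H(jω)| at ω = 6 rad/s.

|H(j6)| ≈ 0.1969

Substitute s = j6: numerator = 40 + j60, denominator = -355 + j90.
|H(j6)| = |40 + j60| / |-355 + j90| = 72.111 / 366.23 ≈ 0.1969.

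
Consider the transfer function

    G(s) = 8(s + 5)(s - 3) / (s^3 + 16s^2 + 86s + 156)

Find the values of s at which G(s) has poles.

s = -5 ± j, -6

The poles are the roots of the denominator s^3 + 16s^2 + 86s + 156 = 0.
Trying s = -6: the polynomial evaluates to 0, so (s + 6) is a factor.
Dividing out leaves s^2 + 10s + 26 = 0.
The quadratic formula then gives s = -5 ± 1j.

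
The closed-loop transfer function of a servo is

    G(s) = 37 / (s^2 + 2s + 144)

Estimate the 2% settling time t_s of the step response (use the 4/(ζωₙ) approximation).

t_s ≈ 4 s

Comparing s^2 + 2s + 144 to s^2 + 2ζωₙs + ωₙ²: ωₙ = 12 rad/s and ζ = 2/(2·12) ≈ 0.08333.
ζωₙ = 2/2 = 1, so t_s ≈ 4/(ζωₙ) = 4/1 = 4 s.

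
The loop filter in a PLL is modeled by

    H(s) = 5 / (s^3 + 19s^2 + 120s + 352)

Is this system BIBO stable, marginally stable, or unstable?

stable

The denominator s^3 + 19s^2 + 120s + 352 factors as (s^2 + 8s + 32)(s + 11), giving poles at s = -4 ± 4j, -11.
Since all poles lie strictly in the left half-plane, the system is stable.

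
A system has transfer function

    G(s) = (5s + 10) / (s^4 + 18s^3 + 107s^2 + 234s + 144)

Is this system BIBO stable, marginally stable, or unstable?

The denominator s^4 + 18s^3 + 107s^2 + 234s + 144 factors as (s + 3)(s + 1)(s + 6)(s + 8), giving poles at s = -3, -1, -6, -8.
Since all poles lie strictly in the left half-plane, the system is stable.

stable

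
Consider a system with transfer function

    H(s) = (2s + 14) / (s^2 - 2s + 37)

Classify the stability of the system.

unstable

The poles can be read from the denominator factors: s = 1 + 6j, 1 - 6j.
Since the pole(s) at s = 1 + 6j, 1 - 6j lie in the right half-plane, the system is unstable.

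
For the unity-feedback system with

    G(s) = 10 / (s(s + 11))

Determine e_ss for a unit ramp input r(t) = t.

e_ss = 1.100

G(s) has one pole at the origin.
This is a Type 1 system. Kv = lim_{s→0} s·G(s) = 10/11.
e_ss = 1/Kv = 1/(10/11) = 11/10 ≈ 1.100.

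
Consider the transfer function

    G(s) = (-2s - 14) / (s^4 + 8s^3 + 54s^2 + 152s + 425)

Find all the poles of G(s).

The poles are the roots of the denominator s^4 + 8s^3 + 54s^2 + 152s + 425 = 0.
No real roots exist; factor into two real quadratics: (s^2 + 2s + 17)(s^2 + 6s + 25) = 0.
Each quadratic gives a conjugate pair via the quadratic formula.

s = -1 ± 4j, -3 ± 4j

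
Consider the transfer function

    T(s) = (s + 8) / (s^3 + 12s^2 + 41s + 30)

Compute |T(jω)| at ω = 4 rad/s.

|T(j4)| ≈ 0.04698

Substitute s = j4: numerator = 8 + j4, denominator = -162 + j100.
|T(j4)| = |8 + j4| / |-162 + j100| = 8.9443 / 190.38 ≈ 0.04698.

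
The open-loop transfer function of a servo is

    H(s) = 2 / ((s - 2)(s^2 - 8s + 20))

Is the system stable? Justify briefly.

unstable

The poles can be read from the denominator factors: s = 2, 4 + 2j, 4 - 2j.
Since the pole(s) at s = 2, 4 ± 2j lie in the right half-plane, the system is unstable.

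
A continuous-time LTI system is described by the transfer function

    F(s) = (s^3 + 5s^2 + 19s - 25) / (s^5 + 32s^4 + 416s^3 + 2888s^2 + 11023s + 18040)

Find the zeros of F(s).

s = 1, -3 ± 4j

Set the numerator to zero: s^3 + 5s^2 + 19s - 25 = 0.
Factoring: (s - 1)(s^2 + 6s + 25) = 0.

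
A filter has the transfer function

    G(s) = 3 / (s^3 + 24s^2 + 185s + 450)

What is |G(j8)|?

|G(j8)| ≈ 0.002062

Substitute s = j8: numerator = 3, denominator = -1086 + j968.
|G(j8)| = |3| / |-1086 + j968| = 3 / 1454.8 ≈ 0.002062.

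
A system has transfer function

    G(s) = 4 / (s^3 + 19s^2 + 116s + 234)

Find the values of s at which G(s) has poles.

s = -5 + j, -5 - j, -9

The poles are the roots of the denominator s^3 + 19s^2 + 116s + 234 = 0.
Trying s = -9: the polynomial evaluates to 0, so (s + 9) is a factor.
Dividing out leaves s^2 + 10s + 26 = 0.
The quadratic formula then gives s = -5 ± 1j.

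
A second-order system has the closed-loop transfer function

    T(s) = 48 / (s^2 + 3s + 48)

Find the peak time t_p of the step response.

t_p ≈ 0.4645 s

Comparing s^2 + 3s + 48 to s^2 + 2ζωₙs + ωₙ²: ωₙ = √48 ≈ 6.928 rad/s and ζ = 3/(2·√48) ≈ 0.2165.
ζωₙ = 3/2 = 1.5, so ω_d = ωₙ√(1−ζ²) = √(ωₙ² − (ζωₙ)²) = √(48 − 1.5²) = √45.75 ≈ 6.764 rad/s.
t_p = π/ω_d = π/6.764 ≈ 0.4645 s.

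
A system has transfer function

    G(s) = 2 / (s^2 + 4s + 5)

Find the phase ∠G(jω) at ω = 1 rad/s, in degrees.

∠G(j1) ≈ -45°

At s = j1: numerator = 2, denominator = 4 + j4.
∠G = ∠num − ∠den = 0° − (45°) = -45°.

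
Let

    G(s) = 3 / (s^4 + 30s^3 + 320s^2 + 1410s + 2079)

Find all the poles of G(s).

s = -7, -11, -9, -3

The poles are the roots of the denominator s^4 + 30s^3 + 320s^2 + 1410s + 2079 = 0.
Trying s = -7: the polynomial evaluates to 0, so (s + 7) is a factor.
Dividing out leaves s^3 + 23s^2 + 159s + 297 = 0.
This factors further as (s + 11)(s + 9)(s + 3) = 0.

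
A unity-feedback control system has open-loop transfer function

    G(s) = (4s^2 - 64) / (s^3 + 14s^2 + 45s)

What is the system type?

Factor s from the denominator: s^3 + 14s^2 + 45s = s·(s^2 + 14s + 45).
There is 1 pole at the origin, so the system is Type 1.

Type 1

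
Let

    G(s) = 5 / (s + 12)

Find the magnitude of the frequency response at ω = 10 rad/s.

Substitute s = j10: numerator = 5, denominator = 12 + j10.
|G(j10)| = |5| / |12 + j10| = 5 / 15.620 ≈ 0.3201.

|G(j10)| ≈ 0.3201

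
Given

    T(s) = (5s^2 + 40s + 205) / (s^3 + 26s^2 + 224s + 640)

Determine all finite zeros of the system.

s = -4 + 5j, -4 - 5j

Set the numerator to zero: 5s^2 + 40s + 205 = 0, i.e. 5·(s^2 + 8s + 41) = 0.
Factoring: (s^2 + 8s + 41) = 0.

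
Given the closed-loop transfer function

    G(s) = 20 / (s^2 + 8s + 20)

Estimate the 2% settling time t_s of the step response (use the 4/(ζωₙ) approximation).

Comparing s^2 + 8s + 20 to s^2 + 2ζωₙs + ωₙ²: ωₙ = √20 ≈ 4.472 rad/s and ζ = 8/(2·√20) ≈ 0.8944.
ζωₙ = 8/2 = 4, so t_s ≈ 4/(ζωₙ) = 4/4 = 1 s.

t_s ≈ 1 s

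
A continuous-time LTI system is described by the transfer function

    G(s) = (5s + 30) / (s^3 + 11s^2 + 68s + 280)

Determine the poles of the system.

s = -2 + 6j, -2 - 6j, -7

The poles are the roots of the denominator s^3 + 11s^2 + 68s + 280 = 0.
Trying s = -7: the polynomial evaluates to 0, so (s + 7) is a factor.
Dividing out leaves s^2 + 4s + 40 = 0.
The quadratic formula then gives s = -2 ± 6j.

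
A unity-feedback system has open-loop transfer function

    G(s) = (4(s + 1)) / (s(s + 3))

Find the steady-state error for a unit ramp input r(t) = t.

G(s) has one pole at the origin.
This is a Type 1 system. Kv = lim_{s→0} s·G(s) = 4/3.
e_ss = 1/Kv = 1/(4/3) = 3/4 ≈ 0.7500.

e_ss = 0.7500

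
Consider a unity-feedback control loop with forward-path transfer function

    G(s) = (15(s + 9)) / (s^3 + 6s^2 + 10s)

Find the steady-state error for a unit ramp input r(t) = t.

G(s) has one pole at the origin.
This is a Type 1 system. Kv = lim_{s→0} s·G(s) = 135/10 = 27/2.
e_ss = 1/Kv = 1/(27/2) = 2/27 ≈ 0.07407.

e_ss = 0.07407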